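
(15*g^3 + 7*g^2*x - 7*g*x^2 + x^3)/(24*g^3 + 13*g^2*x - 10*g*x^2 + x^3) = (-5*g + x)/(-8*g + x)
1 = 1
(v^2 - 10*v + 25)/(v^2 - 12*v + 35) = (v - 5)/(v - 7)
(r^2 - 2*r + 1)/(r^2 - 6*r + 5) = (r - 1)/(r - 5)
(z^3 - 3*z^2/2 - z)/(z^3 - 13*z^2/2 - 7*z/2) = (z - 2)/(z - 7)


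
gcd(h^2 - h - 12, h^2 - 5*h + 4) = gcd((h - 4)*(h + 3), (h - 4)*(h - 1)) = h - 4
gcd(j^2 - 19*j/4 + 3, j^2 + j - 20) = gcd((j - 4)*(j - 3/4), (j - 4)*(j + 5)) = j - 4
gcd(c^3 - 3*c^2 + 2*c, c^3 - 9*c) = c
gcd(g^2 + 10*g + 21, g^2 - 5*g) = 1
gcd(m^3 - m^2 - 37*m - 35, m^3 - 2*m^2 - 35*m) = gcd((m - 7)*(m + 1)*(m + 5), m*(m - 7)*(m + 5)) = m^2 - 2*m - 35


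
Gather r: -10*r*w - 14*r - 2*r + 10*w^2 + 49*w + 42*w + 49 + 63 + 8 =r*(-10*w - 16) + 10*w^2 + 91*w + 120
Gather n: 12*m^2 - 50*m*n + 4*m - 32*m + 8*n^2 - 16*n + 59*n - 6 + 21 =12*m^2 - 28*m + 8*n^2 + n*(43 - 50*m) + 15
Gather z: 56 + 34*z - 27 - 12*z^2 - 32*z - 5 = -12*z^2 + 2*z + 24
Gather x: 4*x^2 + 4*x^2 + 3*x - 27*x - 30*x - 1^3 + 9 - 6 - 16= 8*x^2 - 54*x - 14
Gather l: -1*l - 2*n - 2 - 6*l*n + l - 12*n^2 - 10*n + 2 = -6*l*n - 12*n^2 - 12*n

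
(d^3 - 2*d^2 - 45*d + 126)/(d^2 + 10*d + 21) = (d^2 - 9*d + 18)/(d + 3)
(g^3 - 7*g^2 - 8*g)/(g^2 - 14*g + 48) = g*(g + 1)/(g - 6)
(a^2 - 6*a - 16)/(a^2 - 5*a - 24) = (a + 2)/(a + 3)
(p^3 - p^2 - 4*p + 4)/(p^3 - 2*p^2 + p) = (p^2 - 4)/(p*(p - 1))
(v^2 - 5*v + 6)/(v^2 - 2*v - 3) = (v - 2)/(v + 1)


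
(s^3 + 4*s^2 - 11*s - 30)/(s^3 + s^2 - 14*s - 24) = (s^2 + 2*s - 15)/(s^2 - s - 12)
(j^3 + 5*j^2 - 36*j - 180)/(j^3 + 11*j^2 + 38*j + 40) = (j^2 - 36)/(j^2 + 6*j + 8)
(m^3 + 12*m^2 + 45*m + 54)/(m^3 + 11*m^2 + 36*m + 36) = (m + 3)/(m + 2)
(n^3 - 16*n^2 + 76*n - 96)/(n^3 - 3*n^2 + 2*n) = (n^2 - 14*n + 48)/(n*(n - 1))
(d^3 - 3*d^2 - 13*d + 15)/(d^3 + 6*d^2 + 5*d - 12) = (d - 5)/(d + 4)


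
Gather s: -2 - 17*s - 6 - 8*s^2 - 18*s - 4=-8*s^2 - 35*s - 12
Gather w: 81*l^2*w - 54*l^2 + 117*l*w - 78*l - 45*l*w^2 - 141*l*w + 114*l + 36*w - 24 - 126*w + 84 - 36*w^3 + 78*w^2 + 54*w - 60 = -54*l^2 + 36*l - 36*w^3 + w^2*(78 - 45*l) + w*(81*l^2 - 24*l - 36)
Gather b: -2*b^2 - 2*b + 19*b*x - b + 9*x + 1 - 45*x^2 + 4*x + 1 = -2*b^2 + b*(19*x - 3) - 45*x^2 + 13*x + 2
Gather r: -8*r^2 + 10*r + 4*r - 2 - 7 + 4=-8*r^2 + 14*r - 5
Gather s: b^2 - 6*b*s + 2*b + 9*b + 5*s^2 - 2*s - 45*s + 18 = b^2 + 11*b + 5*s^2 + s*(-6*b - 47) + 18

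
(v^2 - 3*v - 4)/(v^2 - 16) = (v + 1)/(v + 4)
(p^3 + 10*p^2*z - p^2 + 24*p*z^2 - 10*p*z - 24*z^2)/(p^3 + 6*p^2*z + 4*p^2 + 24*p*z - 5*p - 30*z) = (p + 4*z)/(p + 5)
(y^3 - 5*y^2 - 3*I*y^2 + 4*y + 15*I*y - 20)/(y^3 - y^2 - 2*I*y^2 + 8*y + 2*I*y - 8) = (y^2 + y*(-5 + I) - 5*I)/(y^2 + y*(-1 + 2*I) - 2*I)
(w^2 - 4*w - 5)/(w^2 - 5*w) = (w + 1)/w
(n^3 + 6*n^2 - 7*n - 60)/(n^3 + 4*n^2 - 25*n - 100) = (n - 3)/(n - 5)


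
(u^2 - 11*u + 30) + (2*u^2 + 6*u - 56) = 3*u^2 - 5*u - 26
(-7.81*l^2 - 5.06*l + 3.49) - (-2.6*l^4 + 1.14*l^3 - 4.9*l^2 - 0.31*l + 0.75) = 2.6*l^4 - 1.14*l^3 - 2.91*l^2 - 4.75*l + 2.74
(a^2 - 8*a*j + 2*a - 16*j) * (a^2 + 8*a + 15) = a^4 - 8*a^3*j + 10*a^3 - 80*a^2*j + 31*a^2 - 248*a*j + 30*a - 240*j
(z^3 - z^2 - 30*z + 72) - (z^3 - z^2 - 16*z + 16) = 56 - 14*z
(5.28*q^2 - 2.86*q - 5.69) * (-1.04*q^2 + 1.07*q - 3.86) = -5.4912*q^4 + 8.624*q^3 - 17.5234*q^2 + 4.9513*q + 21.9634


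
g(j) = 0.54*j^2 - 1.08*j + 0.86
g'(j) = 1.08*j - 1.08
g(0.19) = 0.67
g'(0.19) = -0.87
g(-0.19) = 1.08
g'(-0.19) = -1.29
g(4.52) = 7.01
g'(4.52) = 3.80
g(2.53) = 1.58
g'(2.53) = 1.65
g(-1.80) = 4.55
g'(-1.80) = -3.02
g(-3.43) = 10.92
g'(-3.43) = -4.78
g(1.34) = 0.38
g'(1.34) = 0.37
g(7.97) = 26.55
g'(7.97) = 7.53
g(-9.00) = 54.32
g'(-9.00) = -10.80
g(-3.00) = 8.96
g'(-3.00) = -4.32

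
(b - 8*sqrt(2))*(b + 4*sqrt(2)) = b^2 - 4*sqrt(2)*b - 64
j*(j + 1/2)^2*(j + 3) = j^4 + 4*j^3 + 13*j^2/4 + 3*j/4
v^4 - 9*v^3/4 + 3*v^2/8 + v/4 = v*(v - 2)*(v - 1/2)*(v + 1/4)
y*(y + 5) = y^2 + 5*y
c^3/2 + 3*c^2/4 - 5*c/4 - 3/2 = (c/2 + 1)*(c - 3/2)*(c + 1)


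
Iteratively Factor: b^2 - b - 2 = (b + 1)*(b - 2)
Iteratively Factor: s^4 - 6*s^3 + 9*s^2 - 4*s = (s - 1)*(s^3 - 5*s^2 + 4*s) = (s - 1)^2*(s^2 - 4*s) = s*(s - 1)^2*(s - 4)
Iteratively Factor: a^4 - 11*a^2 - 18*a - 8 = (a + 2)*(a^3 - 2*a^2 - 7*a - 4) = (a + 1)*(a + 2)*(a^2 - 3*a - 4) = (a - 4)*(a + 1)*(a + 2)*(a + 1)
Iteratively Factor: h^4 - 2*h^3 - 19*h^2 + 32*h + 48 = (h + 1)*(h^3 - 3*h^2 - 16*h + 48) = (h - 3)*(h + 1)*(h^2 - 16) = (h - 3)*(h + 1)*(h + 4)*(h - 4)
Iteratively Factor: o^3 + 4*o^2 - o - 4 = (o + 1)*(o^2 + 3*o - 4) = (o + 1)*(o + 4)*(o - 1)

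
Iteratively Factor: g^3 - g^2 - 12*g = (g + 3)*(g^2 - 4*g) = g*(g + 3)*(g - 4)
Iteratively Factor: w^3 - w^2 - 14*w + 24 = (w - 2)*(w^2 + w - 12) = (w - 3)*(w - 2)*(w + 4)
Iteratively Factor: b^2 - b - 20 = (b - 5)*(b + 4)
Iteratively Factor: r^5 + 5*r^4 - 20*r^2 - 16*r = (r + 2)*(r^4 + 3*r^3 - 6*r^2 - 8*r) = (r + 1)*(r + 2)*(r^3 + 2*r^2 - 8*r) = (r + 1)*(r + 2)*(r + 4)*(r^2 - 2*r) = r*(r + 1)*(r + 2)*(r + 4)*(r - 2)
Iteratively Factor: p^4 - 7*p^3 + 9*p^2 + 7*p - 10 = (p + 1)*(p^3 - 8*p^2 + 17*p - 10) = (p - 2)*(p + 1)*(p^2 - 6*p + 5) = (p - 5)*(p - 2)*(p + 1)*(p - 1)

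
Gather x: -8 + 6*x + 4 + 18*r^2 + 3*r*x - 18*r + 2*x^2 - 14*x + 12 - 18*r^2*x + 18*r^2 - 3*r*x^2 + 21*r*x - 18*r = 36*r^2 - 36*r + x^2*(2 - 3*r) + x*(-18*r^2 + 24*r - 8) + 8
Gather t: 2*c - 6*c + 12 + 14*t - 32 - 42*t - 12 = -4*c - 28*t - 32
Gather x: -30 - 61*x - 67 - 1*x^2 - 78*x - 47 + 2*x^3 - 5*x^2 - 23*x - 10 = 2*x^3 - 6*x^2 - 162*x - 154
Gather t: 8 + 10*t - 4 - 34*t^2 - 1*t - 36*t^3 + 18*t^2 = -36*t^3 - 16*t^2 + 9*t + 4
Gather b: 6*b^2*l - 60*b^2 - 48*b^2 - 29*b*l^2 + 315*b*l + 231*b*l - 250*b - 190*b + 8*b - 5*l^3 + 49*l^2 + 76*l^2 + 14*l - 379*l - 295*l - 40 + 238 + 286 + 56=b^2*(6*l - 108) + b*(-29*l^2 + 546*l - 432) - 5*l^3 + 125*l^2 - 660*l + 540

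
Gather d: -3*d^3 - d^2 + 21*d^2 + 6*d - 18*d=-3*d^3 + 20*d^2 - 12*d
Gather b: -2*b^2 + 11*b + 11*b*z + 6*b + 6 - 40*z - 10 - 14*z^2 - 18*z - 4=-2*b^2 + b*(11*z + 17) - 14*z^2 - 58*z - 8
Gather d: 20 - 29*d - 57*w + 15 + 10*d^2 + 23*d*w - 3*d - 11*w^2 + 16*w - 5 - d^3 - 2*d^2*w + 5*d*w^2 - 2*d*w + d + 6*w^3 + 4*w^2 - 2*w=-d^3 + d^2*(10 - 2*w) + d*(5*w^2 + 21*w - 31) + 6*w^3 - 7*w^2 - 43*w + 30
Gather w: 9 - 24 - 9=-24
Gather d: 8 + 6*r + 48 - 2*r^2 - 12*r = -2*r^2 - 6*r + 56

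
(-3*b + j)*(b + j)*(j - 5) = -3*b^2*j + 15*b^2 - 2*b*j^2 + 10*b*j + j^3 - 5*j^2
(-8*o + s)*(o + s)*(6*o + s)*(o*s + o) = -48*o^4*s - 48*o^4 - 50*o^3*s^2 - 50*o^3*s - o^2*s^3 - o^2*s^2 + o*s^4 + o*s^3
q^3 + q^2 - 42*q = q*(q - 6)*(q + 7)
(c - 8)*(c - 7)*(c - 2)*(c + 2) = c^4 - 15*c^3 + 52*c^2 + 60*c - 224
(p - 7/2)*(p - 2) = p^2 - 11*p/2 + 7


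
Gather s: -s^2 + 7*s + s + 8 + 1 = -s^2 + 8*s + 9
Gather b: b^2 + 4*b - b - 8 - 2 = b^2 + 3*b - 10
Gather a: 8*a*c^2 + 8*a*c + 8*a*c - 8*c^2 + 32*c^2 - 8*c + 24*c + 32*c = a*(8*c^2 + 16*c) + 24*c^2 + 48*c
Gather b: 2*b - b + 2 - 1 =b + 1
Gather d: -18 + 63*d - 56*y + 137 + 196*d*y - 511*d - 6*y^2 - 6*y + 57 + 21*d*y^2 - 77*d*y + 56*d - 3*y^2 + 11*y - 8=d*(21*y^2 + 119*y - 392) - 9*y^2 - 51*y + 168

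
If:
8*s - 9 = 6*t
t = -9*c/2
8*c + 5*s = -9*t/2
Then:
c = 45/233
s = 441/932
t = -405/466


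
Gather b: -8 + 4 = -4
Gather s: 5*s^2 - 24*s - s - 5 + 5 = 5*s^2 - 25*s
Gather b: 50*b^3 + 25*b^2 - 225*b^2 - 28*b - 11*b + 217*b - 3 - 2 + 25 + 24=50*b^3 - 200*b^2 + 178*b + 44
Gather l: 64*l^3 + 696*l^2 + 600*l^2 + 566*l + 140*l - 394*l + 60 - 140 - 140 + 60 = 64*l^3 + 1296*l^2 + 312*l - 160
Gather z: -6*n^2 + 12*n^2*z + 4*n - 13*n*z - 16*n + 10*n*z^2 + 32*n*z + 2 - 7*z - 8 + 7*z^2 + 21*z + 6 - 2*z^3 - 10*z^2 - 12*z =-6*n^2 - 12*n - 2*z^3 + z^2*(10*n - 3) + z*(12*n^2 + 19*n + 2)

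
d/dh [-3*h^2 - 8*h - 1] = -6*h - 8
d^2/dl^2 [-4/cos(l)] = 4/cos(l) - 8/cos(l)^3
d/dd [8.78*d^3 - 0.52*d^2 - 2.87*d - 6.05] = 26.34*d^2 - 1.04*d - 2.87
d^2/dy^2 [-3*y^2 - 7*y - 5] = -6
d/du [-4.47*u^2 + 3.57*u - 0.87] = 3.57 - 8.94*u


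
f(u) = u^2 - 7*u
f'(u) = 2*u - 7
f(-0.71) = 5.47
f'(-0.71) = -8.42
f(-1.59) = 13.66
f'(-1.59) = -10.18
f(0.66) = -4.18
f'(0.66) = -5.68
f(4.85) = -10.43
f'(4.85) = 2.70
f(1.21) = -7.01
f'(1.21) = -4.58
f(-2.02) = 18.22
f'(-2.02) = -11.04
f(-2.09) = 19.00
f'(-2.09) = -11.18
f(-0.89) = 7.02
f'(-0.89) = -8.78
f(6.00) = -6.00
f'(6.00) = 5.00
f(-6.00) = 78.00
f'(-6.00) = -19.00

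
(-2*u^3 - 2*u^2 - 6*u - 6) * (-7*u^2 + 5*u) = 14*u^5 + 4*u^4 + 32*u^3 + 12*u^2 - 30*u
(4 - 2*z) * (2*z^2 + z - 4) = -4*z^3 + 6*z^2 + 12*z - 16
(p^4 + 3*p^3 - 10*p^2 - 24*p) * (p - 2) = p^5 + p^4 - 16*p^3 - 4*p^2 + 48*p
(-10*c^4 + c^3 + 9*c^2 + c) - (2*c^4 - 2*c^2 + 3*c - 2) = -12*c^4 + c^3 + 11*c^2 - 2*c + 2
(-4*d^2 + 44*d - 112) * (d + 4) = -4*d^3 + 28*d^2 + 64*d - 448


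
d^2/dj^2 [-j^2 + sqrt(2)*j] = -2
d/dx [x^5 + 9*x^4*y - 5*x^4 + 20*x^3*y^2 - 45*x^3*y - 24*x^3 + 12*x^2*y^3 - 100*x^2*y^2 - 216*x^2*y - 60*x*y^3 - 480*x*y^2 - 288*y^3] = 5*x^4 + 36*x^3*y - 20*x^3 + 60*x^2*y^2 - 135*x^2*y - 72*x^2 + 24*x*y^3 - 200*x*y^2 - 432*x*y - 60*y^3 - 480*y^2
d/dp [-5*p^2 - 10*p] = -10*p - 10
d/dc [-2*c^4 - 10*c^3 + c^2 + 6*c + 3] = -8*c^3 - 30*c^2 + 2*c + 6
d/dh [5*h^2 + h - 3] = 10*h + 1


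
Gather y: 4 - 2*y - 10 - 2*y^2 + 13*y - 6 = -2*y^2 + 11*y - 12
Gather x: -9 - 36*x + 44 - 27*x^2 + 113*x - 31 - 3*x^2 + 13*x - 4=-30*x^2 + 90*x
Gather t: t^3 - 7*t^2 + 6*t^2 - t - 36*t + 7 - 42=t^3 - t^2 - 37*t - 35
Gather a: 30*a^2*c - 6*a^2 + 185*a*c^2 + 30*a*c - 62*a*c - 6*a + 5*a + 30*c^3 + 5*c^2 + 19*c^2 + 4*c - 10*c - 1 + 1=a^2*(30*c - 6) + a*(185*c^2 - 32*c - 1) + 30*c^3 + 24*c^2 - 6*c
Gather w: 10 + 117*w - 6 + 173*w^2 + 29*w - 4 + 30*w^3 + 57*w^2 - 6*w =30*w^3 + 230*w^2 + 140*w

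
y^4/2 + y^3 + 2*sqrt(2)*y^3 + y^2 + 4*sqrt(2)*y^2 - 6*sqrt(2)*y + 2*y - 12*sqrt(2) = (y/2 + sqrt(2))*(y + 2)*(y - sqrt(2))*(y + 3*sqrt(2))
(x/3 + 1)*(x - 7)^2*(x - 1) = x^4/3 - 4*x^3 + 6*x^2 + 140*x/3 - 49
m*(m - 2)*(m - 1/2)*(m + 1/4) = m^4 - 9*m^3/4 + 3*m^2/8 + m/4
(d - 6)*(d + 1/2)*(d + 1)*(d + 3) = d^4 - 3*d^3/2 - 22*d^2 - 57*d/2 - 9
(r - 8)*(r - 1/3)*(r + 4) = r^3 - 13*r^2/3 - 92*r/3 + 32/3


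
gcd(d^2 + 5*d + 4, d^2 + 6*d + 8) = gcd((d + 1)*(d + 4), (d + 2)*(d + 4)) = d + 4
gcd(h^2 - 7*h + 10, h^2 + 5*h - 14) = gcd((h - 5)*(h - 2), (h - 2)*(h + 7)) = h - 2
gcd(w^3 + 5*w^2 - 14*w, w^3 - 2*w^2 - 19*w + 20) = 1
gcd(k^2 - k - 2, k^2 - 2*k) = k - 2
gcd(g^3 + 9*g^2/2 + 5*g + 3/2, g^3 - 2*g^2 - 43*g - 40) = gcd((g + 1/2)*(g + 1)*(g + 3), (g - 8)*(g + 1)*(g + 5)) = g + 1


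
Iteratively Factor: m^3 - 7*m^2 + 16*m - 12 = (m - 2)*(m^2 - 5*m + 6) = (m - 2)^2*(m - 3)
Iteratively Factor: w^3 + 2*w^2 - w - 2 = (w + 2)*(w^2 - 1) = (w + 1)*(w + 2)*(w - 1)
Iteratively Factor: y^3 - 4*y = (y + 2)*(y^2 - 2*y) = y*(y + 2)*(y - 2)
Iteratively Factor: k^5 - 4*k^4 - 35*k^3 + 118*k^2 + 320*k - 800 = (k - 5)*(k^4 + k^3 - 30*k^2 - 32*k + 160) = (k - 5)*(k + 4)*(k^3 - 3*k^2 - 18*k + 40) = (k - 5)*(k - 2)*(k + 4)*(k^2 - k - 20) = (k - 5)*(k - 2)*(k + 4)^2*(k - 5)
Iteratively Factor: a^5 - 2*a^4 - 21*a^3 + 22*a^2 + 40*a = (a - 2)*(a^4 - 21*a^2 - 20*a) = (a - 2)*(a + 1)*(a^3 - a^2 - 20*a) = a*(a - 2)*(a + 1)*(a^2 - a - 20) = a*(a - 2)*(a + 1)*(a + 4)*(a - 5)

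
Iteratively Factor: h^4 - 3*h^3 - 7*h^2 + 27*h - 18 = (h + 3)*(h^3 - 6*h^2 + 11*h - 6) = (h - 2)*(h + 3)*(h^2 - 4*h + 3) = (h - 2)*(h - 1)*(h + 3)*(h - 3)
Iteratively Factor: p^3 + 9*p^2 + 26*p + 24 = (p + 3)*(p^2 + 6*p + 8) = (p + 3)*(p + 4)*(p + 2)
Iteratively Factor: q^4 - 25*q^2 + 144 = (q + 3)*(q^3 - 3*q^2 - 16*q + 48) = (q - 4)*(q + 3)*(q^2 + q - 12) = (q - 4)*(q + 3)*(q + 4)*(q - 3)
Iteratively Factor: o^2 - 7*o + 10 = (o - 5)*(o - 2)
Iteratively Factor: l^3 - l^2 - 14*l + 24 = (l + 4)*(l^2 - 5*l + 6) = (l - 3)*(l + 4)*(l - 2)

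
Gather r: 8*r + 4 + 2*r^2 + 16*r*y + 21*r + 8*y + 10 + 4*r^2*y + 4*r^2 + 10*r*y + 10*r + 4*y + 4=r^2*(4*y + 6) + r*(26*y + 39) + 12*y + 18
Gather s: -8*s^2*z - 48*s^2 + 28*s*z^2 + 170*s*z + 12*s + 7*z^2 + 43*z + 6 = s^2*(-8*z - 48) + s*(28*z^2 + 170*z + 12) + 7*z^2 + 43*z + 6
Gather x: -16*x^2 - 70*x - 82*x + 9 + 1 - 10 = -16*x^2 - 152*x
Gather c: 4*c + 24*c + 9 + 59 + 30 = 28*c + 98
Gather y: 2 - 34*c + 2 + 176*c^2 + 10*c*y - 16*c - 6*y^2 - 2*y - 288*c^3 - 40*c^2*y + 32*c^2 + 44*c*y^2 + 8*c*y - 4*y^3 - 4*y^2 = -288*c^3 + 208*c^2 - 50*c - 4*y^3 + y^2*(44*c - 10) + y*(-40*c^2 + 18*c - 2) + 4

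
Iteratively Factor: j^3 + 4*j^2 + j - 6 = (j + 2)*(j^2 + 2*j - 3) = (j + 2)*(j + 3)*(j - 1)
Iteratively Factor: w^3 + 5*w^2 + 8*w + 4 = (w + 2)*(w^2 + 3*w + 2) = (w + 1)*(w + 2)*(w + 2)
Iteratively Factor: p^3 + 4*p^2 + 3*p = (p + 1)*(p^2 + 3*p) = p*(p + 1)*(p + 3)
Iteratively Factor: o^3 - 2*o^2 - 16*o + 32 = (o - 4)*(o^2 + 2*o - 8) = (o - 4)*(o - 2)*(o + 4)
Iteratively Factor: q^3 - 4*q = (q - 2)*(q^2 + 2*q) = q*(q - 2)*(q + 2)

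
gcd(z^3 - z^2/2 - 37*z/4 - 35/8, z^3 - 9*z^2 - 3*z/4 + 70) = z^2 - z - 35/4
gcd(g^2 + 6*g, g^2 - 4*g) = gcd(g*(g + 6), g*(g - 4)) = g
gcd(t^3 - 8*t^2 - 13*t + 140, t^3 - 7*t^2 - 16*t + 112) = t^2 - 3*t - 28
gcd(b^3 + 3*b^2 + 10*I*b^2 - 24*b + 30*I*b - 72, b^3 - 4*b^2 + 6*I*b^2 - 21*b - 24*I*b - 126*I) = b^2 + b*(3 + 6*I) + 18*I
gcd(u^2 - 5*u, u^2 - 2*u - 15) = u - 5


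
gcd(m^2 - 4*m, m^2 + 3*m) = m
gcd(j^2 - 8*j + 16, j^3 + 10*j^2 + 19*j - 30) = 1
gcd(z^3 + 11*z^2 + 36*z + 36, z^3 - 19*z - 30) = z^2 + 5*z + 6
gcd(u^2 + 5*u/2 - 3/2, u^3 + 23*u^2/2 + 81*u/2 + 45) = u + 3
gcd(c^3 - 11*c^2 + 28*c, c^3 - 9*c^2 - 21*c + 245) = c - 7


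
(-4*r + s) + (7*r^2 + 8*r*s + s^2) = 7*r^2 + 8*r*s - 4*r + s^2 + s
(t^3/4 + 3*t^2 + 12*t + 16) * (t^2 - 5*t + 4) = t^5/4 + 7*t^4/4 - 2*t^3 - 32*t^2 - 32*t + 64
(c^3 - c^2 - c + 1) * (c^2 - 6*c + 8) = c^5 - 7*c^4 + 13*c^3 - c^2 - 14*c + 8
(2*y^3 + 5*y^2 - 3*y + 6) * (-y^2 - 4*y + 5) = -2*y^5 - 13*y^4 - 7*y^3 + 31*y^2 - 39*y + 30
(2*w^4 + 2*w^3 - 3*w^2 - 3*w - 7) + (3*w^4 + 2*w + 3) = 5*w^4 + 2*w^3 - 3*w^2 - w - 4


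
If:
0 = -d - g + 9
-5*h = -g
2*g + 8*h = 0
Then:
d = 9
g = 0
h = 0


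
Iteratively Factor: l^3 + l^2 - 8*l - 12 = (l + 2)*(l^2 - l - 6) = (l + 2)^2*(l - 3)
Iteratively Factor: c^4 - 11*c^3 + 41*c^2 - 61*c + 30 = (c - 2)*(c^3 - 9*c^2 + 23*c - 15) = (c - 5)*(c - 2)*(c^2 - 4*c + 3) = (c - 5)*(c - 2)*(c - 1)*(c - 3)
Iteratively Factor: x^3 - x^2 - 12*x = (x)*(x^2 - x - 12) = x*(x + 3)*(x - 4)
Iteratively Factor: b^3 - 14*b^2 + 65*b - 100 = (b - 5)*(b^2 - 9*b + 20) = (b - 5)^2*(b - 4)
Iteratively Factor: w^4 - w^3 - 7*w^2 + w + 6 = (w - 1)*(w^3 - 7*w - 6) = (w - 3)*(w - 1)*(w^2 + 3*w + 2) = (w - 3)*(w - 1)*(w + 2)*(w + 1)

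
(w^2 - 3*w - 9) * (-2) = -2*w^2 + 6*w + 18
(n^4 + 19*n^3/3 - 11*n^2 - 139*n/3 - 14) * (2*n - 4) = 2*n^5 + 26*n^4/3 - 142*n^3/3 - 146*n^2/3 + 472*n/3 + 56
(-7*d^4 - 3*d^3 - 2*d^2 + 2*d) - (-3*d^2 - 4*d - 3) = -7*d^4 - 3*d^3 + d^2 + 6*d + 3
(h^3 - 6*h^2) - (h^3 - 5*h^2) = -h^2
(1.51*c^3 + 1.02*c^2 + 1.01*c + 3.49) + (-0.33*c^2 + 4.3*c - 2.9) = 1.51*c^3 + 0.69*c^2 + 5.31*c + 0.59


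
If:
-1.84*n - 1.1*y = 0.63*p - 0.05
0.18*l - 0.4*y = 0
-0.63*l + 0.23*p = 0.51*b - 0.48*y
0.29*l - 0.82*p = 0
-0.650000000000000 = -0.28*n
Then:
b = 3.84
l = -5.88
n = 2.32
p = -2.08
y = -2.65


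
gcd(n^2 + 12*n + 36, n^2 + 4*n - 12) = n + 6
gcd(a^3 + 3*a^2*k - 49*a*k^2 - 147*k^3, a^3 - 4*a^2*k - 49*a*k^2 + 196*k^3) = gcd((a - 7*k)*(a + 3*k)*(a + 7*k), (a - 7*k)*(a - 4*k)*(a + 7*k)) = a^2 - 49*k^2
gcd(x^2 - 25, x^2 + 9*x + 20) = x + 5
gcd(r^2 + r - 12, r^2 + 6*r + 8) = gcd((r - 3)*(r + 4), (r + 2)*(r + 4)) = r + 4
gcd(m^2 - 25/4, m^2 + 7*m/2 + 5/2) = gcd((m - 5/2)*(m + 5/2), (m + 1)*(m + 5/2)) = m + 5/2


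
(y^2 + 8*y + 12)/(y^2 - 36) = (y + 2)/(y - 6)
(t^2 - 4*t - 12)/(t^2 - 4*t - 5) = (-t^2 + 4*t + 12)/(-t^2 + 4*t + 5)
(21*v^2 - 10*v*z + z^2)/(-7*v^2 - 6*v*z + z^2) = (-3*v + z)/(v + z)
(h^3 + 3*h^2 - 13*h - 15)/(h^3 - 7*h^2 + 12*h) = (h^2 + 6*h + 5)/(h*(h - 4))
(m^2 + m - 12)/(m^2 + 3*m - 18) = (m + 4)/(m + 6)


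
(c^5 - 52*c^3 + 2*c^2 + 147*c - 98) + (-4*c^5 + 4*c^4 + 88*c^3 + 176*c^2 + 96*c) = -3*c^5 + 4*c^4 + 36*c^3 + 178*c^2 + 243*c - 98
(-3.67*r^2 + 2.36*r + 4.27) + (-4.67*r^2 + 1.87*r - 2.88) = -8.34*r^2 + 4.23*r + 1.39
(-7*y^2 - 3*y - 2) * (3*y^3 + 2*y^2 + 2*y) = -21*y^5 - 23*y^4 - 26*y^3 - 10*y^2 - 4*y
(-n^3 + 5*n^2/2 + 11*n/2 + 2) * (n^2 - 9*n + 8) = -n^5 + 23*n^4/2 - 25*n^3 - 55*n^2/2 + 26*n + 16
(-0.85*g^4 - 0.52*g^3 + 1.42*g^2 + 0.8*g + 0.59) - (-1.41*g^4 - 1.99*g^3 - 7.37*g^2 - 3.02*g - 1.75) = 0.56*g^4 + 1.47*g^3 + 8.79*g^2 + 3.82*g + 2.34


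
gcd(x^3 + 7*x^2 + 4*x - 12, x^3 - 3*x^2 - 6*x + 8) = x^2 + x - 2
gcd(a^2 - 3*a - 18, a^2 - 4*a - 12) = a - 6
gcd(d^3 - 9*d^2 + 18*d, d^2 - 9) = d - 3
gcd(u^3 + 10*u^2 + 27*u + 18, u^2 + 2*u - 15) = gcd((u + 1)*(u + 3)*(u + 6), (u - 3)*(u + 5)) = 1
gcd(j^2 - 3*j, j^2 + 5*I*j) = j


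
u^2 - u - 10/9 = (u - 5/3)*(u + 2/3)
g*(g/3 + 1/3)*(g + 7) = g^3/3 + 8*g^2/3 + 7*g/3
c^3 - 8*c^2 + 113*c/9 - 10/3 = (c - 6)*(c - 5/3)*(c - 1/3)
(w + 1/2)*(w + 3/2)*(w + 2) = w^3 + 4*w^2 + 19*w/4 + 3/2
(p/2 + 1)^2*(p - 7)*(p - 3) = p^4/4 - 3*p^3/2 - 15*p^2/4 + 11*p + 21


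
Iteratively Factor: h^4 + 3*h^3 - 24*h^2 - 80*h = (h - 5)*(h^3 + 8*h^2 + 16*h) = (h - 5)*(h + 4)*(h^2 + 4*h) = (h - 5)*(h + 4)^2*(h)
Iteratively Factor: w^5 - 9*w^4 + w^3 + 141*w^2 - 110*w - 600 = (w - 4)*(w^4 - 5*w^3 - 19*w^2 + 65*w + 150) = (w - 4)*(w + 2)*(w^3 - 7*w^2 - 5*w + 75) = (w - 5)*(w - 4)*(w + 2)*(w^2 - 2*w - 15) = (w - 5)^2*(w - 4)*(w + 2)*(w + 3)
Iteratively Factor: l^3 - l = (l - 1)*(l^2 + l) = l*(l - 1)*(l + 1)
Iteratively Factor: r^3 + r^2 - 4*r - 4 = (r - 2)*(r^2 + 3*r + 2) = (r - 2)*(r + 2)*(r + 1)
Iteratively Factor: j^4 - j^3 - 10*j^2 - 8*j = (j)*(j^3 - j^2 - 10*j - 8) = j*(j + 2)*(j^2 - 3*j - 4) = j*(j + 1)*(j + 2)*(j - 4)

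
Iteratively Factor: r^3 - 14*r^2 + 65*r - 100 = (r - 5)*(r^2 - 9*r + 20) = (r - 5)^2*(r - 4)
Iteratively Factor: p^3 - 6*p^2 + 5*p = (p - 1)*(p^2 - 5*p) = p*(p - 1)*(p - 5)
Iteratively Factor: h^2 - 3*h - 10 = (h - 5)*(h + 2)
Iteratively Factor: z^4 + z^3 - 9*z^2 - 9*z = (z + 3)*(z^3 - 2*z^2 - 3*z) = (z + 1)*(z + 3)*(z^2 - 3*z) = (z - 3)*(z + 1)*(z + 3)*(z)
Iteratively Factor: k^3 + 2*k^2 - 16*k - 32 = (k - 4)*(k^2 + 6*k + 8) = (k - 4)*(k + 4)*(k + 2)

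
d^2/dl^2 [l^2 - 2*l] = 2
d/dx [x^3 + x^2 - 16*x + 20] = 3*x^2 + 2*x - 16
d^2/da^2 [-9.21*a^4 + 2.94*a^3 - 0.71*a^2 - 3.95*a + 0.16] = -110.52*a^2 + 17.64*a - 1.42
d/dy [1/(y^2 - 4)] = -2*y/(y^2 - 4)^2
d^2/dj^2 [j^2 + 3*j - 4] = 2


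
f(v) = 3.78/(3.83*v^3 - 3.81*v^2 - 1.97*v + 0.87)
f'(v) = 3.78*(-11.49*v^2 + 7.62*v + 1.97)/(3.83*v^3 - 3.81*v^2 - 1.97*v + 0.87)^2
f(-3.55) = -0.02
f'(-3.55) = -0.01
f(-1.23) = -0.39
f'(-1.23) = -1.02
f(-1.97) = -0.10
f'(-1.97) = -0.14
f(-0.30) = 3.73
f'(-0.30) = -4.96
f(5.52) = 0.01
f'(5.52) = -0.00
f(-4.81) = -0.01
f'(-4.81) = -0.00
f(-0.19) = 3.50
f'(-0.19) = 0.35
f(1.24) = -29.37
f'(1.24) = -1426.22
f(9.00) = 0.00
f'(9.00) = -0.00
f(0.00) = 4.34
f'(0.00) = 9.84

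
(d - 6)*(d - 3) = d^2 - 9*d + 18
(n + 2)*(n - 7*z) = n^2 - 7*n*z + 2*n - 14*z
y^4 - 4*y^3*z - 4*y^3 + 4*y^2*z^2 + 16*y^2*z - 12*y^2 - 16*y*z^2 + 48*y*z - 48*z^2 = (y - 6)*(y + 2)*(y - 2*z)^2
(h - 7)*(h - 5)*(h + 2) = h^3 - 10*h^2 + 11*h + 70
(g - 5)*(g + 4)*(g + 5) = g^3 + 4*g^2 - 25*g - 100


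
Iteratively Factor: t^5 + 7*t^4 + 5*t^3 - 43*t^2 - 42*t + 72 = (t + 4)*(t^4 + 3*t^3 - 7*t^2 - 15*t + 18) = (t - 2)*(t + 4)*(t^3 + 5*t^2 + 3*t - 9) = (t - 2)*(t + 3)*(t + 4)*(t^2 + 2*t - 3) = (t - 2)*(t + 3)^2*(t + 4)*(t - 1)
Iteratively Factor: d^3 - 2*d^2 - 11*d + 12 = (d + 3)*(d^2 - 5*d + 4) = (d - 1)*(d + 3)*(d - 4)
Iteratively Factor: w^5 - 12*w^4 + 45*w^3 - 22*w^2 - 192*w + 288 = (w - 4)*(w^4 - 8*w^3 + 13*w^2 + 30*w - 72) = (w - 4)*(w + 2)*(w^3 - 10*w^2 + 33*w - 36) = (w - 4)^2*(w + 2)*(w^2 - 6*w + 9) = (w - 4)^2*(w - 3)*(w + 2)*(w - 3)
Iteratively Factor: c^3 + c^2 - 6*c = (c - 2)*(c^2 + 3*c) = (c - 2)*(c + 3)*(c)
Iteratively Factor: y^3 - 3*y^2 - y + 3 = (y - 1)*(y^2 - 2*y - 3) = (y - 3)*(y - 1)*(y + 1)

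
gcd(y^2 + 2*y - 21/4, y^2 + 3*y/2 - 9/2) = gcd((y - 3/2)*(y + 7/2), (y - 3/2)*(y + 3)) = y - 3/2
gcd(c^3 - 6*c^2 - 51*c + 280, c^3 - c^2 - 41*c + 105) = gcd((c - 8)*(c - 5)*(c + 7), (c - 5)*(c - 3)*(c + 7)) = c^2 + 2*c - 35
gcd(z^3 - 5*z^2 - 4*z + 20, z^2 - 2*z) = z - 2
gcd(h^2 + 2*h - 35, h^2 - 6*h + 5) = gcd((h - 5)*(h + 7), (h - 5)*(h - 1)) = h - 5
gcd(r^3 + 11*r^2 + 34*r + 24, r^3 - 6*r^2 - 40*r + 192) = r + 6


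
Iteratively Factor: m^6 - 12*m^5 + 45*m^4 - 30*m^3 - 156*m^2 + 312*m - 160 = (m + 2)*(m^5 - 14*m^4 + 73*m^3 - 176*m^2 + 196*m - 80) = (m - 1)*(m + 2)*(m^4 - 13*m^3 + 60*m^2 - 116*m + 80) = (m - 2)*(m - 1)*(m + 2)*(m^3 - 11*m^2 + 38*m - 40) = (m - 2)^2*(m - 1)*(m + 2)*(m^2 - 9*m + 20) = (m - 5)*(m - 2)^2*(m - 1)*(m + 2)*(m - 4)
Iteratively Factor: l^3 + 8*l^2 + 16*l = (l + 4)*(l^2 + 4*l) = (l + 4)^2*(l)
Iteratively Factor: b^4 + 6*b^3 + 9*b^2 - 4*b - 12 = (b - 1)*(b^3 + 7*b^2 + 16*b + 12) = (b - 1)*(b + 2)*(b^2 + 5*b + 6) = (b - 1)*(b + 2)*(b + 3)*(b + 2)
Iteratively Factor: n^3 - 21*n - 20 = (n - 5)*(n^2 + 5*n + 4) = (n - 5)*(n + 1)*(n + 4)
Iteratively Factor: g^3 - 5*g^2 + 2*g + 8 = (g + 1)*(g^2 - 6*g + 8) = (g - 4)*(g + 1)*(g - 2)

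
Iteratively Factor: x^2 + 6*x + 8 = (x + 2)*(x + 4)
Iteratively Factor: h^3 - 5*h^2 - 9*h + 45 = (h - 5)*(h^2 - 9) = (h - 5)*(h - 3)*(h + 3)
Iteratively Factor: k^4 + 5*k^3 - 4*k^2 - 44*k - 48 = (k + 2)*(k^3 + 3*k^2 - 10*k - 24) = (k - 3)*(k + 2)*(k^2 + 6*k + 8) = (k - 3)*(k + 2)^2*(k + 4)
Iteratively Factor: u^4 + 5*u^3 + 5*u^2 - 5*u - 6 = (u + 3)*(u^3 + 2*u^2 - u - 2) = (u + 2)*(u + 3)*(u^2 - 1) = (u - 1)*(u + 2)*(u + 3)*(u + 1)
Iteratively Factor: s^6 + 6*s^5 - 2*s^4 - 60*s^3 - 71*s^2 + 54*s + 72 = (s - 1)*(s^5 + 7*s^4 + 5*s^3 - 55*s^2 - 126*s - 72) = (s - 1)*(s + 3)*(s^4 + 4*s^3 - 7*s^2 - 34*s - 24) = (s - 3)*(s - 1)*(s + 3)*(s^3 + 7*s^2 + 14*s + 8) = (s - 3)*(s - 1)*(s + 2)*(s + 3)*(s^2 + 5*s + 4) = (s - 3)*(s - 1)*(s + 1)*(s + 2)*(s + 3)*(s + 4)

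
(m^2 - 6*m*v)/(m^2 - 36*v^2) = m/(m + 6*v)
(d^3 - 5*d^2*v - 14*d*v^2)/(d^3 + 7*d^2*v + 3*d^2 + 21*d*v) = (d^2 - 5*d*v - 14*v^2)/(d^2 + 7*d*v + 3*d + 21*v)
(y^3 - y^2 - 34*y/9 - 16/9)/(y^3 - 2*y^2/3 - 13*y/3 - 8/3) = (y + 2/3)/(y + 1)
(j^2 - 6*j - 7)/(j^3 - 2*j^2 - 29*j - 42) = (j + 1)/(j^2 + 5*j + 6)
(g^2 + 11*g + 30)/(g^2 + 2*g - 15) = (g + 6)/(g - 3)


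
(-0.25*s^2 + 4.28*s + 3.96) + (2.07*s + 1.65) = -0.25*s^2 + 6.35*s + 5.61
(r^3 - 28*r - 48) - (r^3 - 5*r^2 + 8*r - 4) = 5*r^2 - 36*r - 44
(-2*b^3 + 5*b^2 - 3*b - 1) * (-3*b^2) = 6*b^5 - 15*b^4 + 9*b^3 + 3*b^2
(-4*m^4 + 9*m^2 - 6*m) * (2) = -8*m^4 + 18*m^2 - 12*m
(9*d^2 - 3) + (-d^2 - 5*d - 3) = 8*d^2 - 5*d - 6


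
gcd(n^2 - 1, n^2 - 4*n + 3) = n - 1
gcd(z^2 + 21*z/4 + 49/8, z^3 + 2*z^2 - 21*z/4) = z + 7/2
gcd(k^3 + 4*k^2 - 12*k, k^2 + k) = k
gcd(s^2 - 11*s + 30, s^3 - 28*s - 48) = s - 6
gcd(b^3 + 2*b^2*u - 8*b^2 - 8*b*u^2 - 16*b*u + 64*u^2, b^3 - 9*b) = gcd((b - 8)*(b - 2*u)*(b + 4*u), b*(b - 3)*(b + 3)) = 1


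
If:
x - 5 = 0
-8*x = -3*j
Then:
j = 40/3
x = 5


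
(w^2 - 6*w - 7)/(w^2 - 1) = (w - 7)/(w - 1)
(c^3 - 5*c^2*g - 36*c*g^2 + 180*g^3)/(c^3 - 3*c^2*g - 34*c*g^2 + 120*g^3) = (c - 6*g)/(c - 4*g)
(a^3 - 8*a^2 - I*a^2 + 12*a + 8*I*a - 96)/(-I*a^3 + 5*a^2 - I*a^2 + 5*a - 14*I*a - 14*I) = (I*a^3 + a^2*(1 - 8*I) + a*(-8 + 12*I) - 96*I)/(a^3 + a^2*(1 + 5*I) + a*(14 + 5*I) + 14)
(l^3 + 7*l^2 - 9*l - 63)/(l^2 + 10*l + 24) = (l^3 + 7*l^2 - 9*l - 63)/(l^2 + 10*l + 24)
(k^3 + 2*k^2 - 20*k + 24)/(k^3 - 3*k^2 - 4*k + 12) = (k^2 + 4*k - 12)/(k^2 - k - 6)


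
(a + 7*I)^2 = a^2 + 14*I*a - 49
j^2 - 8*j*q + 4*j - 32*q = (j + 4)*(j - 8*q)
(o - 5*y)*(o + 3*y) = o^2 - 2*o*y - 15*y^2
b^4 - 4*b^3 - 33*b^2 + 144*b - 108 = (b - 6)*(b - 3)*(b - 1)*(b + 6)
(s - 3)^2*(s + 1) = s^3 - 5*s^2 + 3*s + 9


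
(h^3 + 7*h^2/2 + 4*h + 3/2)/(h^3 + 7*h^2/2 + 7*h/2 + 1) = (2*h^2 + 5*h + 3)/(2*h^2 + 5*h + 2)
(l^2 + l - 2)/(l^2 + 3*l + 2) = (l - 1)/(l + 1)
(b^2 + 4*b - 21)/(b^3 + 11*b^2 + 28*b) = (b - 3)/(b*(b + 4))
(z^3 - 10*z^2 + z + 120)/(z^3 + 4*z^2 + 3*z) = (z^2 - 13*z + 40)/(z*(z + 1))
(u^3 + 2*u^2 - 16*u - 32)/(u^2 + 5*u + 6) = (u^2 - 16)/(u + 3)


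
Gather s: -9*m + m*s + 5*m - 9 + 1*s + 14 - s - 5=m*s - 4*m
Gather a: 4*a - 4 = 4*a - 4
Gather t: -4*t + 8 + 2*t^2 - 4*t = 2*t^2 - 8*t + 8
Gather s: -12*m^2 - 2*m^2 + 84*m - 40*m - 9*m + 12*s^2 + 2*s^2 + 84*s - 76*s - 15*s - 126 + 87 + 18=-14*m^2 + 35*m + 14*s^2 - 7*s - 21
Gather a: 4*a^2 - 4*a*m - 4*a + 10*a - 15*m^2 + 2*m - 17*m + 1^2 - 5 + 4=4*a^2 + a*(6 - 4*m) - 15*m^2 - 15*m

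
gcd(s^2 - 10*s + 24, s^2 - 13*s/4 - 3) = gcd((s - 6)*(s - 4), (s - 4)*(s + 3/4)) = s - 4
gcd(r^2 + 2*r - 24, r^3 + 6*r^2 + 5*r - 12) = 1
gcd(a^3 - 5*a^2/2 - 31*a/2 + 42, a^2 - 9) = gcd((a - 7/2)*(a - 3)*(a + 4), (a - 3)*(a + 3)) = a - 3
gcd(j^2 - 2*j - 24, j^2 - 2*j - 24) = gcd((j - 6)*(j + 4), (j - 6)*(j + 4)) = j^2 - 2*j - 24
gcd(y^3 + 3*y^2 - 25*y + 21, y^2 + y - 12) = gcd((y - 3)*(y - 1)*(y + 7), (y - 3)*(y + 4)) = y - 3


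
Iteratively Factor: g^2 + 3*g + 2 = (g + 2)*(g + 1)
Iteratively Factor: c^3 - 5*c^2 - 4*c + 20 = (c - 5)*(c^2 - 4) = (c - 5)*(c - 2)*(c + 2)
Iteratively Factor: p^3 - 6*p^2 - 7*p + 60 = (p + 3)*(p^2 - 9*p + 20) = (p - 5)*(p + 3)*(p - 4)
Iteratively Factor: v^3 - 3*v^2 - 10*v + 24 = (v + 3)*(v^2 - 6*v + 8) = (v - 4)*(v + 3)*(v - 2)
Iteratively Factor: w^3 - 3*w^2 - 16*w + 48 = (w + 4)*(w^2 - 7*w + 12) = (w - 3)*(w + 4)*(w - 4)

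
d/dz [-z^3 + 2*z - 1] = 2 - 3*z^2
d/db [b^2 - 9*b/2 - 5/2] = 2*b - 9/2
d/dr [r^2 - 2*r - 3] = 2*r - 2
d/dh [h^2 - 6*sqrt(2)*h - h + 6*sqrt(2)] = 2*h - 6*sqrt(2) - 1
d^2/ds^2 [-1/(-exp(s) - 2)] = (exp(s) - 2)*exp(s)/(exp(s) + 2)^3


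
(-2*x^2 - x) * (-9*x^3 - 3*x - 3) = 18*x^5 + 9*x^4 + 6*x^3 + 9*x^2 + 3*x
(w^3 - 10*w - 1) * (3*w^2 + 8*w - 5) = 3*w^5 + 8*w^4 - 35*w^3 - 83*w^2 + 42*w + 5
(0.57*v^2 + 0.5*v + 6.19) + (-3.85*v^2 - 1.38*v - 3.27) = -3.28*v^2 - 0.88*v + 2.92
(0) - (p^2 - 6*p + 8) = -p^2 + 6*p - 8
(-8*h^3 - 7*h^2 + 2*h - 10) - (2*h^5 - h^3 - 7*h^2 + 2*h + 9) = -2*h^5 - 7*h^3 - 19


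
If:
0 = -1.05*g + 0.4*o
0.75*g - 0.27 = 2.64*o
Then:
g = -0.04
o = -0.11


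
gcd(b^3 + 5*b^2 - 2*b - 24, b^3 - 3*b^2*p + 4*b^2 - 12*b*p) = b + 4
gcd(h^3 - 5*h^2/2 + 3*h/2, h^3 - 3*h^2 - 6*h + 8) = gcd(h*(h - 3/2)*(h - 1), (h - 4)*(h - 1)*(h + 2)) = h - 1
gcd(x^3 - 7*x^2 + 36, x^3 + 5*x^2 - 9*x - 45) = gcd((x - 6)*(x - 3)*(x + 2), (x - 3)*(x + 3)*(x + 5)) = x - 3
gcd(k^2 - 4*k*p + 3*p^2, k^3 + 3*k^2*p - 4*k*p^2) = -k + p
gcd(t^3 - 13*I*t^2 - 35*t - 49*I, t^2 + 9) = 1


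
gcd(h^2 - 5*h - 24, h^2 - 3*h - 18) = h + 3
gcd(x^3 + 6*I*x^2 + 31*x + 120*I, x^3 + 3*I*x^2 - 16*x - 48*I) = x + 3*I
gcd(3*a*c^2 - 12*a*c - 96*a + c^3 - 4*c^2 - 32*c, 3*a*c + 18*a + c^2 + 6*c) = 3*a + c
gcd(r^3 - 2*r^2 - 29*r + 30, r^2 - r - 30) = r^2 - r - 30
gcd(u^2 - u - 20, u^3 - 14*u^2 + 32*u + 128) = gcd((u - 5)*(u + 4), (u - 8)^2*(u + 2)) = 1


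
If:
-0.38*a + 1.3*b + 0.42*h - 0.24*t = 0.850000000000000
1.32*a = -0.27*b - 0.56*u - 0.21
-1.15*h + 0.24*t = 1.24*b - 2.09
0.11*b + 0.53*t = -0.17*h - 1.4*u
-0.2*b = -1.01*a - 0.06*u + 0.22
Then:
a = 0.70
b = 1.60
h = 1.47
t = 6.60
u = -2.80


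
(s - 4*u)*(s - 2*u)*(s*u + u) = s^3*u - 6*s^2*u^2 + s^2*u + 8*s*u^3 - 6*s*u^2 + 8*u^3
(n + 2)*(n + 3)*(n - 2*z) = n^3 - 2*n^2*z + 5*n^2 - 10*n*z + 6*n - 12*z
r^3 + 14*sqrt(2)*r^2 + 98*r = r*(r + 7*sqrt(2))^2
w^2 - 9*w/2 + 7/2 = (w - 7/2)*(w - 1)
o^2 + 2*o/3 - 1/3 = (o - 1/3)*(o + 1)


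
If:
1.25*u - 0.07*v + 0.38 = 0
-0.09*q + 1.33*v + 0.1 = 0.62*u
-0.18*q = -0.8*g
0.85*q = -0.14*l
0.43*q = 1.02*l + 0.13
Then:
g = 0.00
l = -0.12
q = 0.02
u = -0.32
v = -0.22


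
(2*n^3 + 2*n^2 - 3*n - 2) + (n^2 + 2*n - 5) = 2*n^3 + 3*n^2 - n - 7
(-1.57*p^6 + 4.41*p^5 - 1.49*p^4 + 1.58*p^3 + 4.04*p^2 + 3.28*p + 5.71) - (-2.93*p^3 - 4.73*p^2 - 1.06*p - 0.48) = -1.57*p^6 + 4.41*p^5 - 1.49*p^4 + 4.51*p^3 + 8.77*p^2 + 4.34*p + 6.19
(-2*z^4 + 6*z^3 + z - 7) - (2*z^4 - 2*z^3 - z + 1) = -4*z^4 + 8*z^3 + 2*z - 8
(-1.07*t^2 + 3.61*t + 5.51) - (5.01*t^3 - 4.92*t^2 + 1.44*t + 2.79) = -5.01*t^3 + 3.85*t^2 + 2.17*t + 2.72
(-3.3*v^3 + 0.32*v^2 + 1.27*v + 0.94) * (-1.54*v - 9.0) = 5.082*v^4 + 29.2072*v^3 - 4.8358*v^2 - 12.8776*v - 8.46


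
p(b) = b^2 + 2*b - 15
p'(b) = 2*b + 2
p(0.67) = -13.21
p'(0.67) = 3.34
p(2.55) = -3.40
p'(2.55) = 7.10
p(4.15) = 10.52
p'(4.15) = 10.30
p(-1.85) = -15.28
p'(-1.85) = -1.70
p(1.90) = -7.59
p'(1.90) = 5.80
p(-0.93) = -16.00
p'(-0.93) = 0.14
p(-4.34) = -4.84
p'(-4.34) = -6.68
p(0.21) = -14.54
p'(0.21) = 2.42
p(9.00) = 84.00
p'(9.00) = 20.00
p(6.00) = 33.00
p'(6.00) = 14.00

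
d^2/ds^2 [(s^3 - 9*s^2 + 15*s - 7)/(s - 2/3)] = 18*(3*s^3 - 6*s^2 + 4*s - 3)/(27*s^3 - 54*s^2 + 36*s - 8)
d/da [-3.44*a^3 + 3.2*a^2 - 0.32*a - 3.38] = -10.32*a^2 + 6.4*a - 0.32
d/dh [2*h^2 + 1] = 4*h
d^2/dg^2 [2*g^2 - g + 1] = 4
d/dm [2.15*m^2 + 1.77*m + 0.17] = 4.3*m + 1.77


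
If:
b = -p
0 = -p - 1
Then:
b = 1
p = -1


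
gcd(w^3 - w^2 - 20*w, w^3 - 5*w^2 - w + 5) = w - 5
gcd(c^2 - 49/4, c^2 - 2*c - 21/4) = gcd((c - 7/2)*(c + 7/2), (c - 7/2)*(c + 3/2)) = c - 7/2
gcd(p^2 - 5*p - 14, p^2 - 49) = p - 7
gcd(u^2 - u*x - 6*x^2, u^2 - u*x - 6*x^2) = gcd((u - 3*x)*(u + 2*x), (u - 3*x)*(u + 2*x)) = -u^2 + u*x + 6*x^2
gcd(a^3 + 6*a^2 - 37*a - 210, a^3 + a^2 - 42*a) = a^2 + a - 42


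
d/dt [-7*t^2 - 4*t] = -14*t - 4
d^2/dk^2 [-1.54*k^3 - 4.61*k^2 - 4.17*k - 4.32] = -9.24*k - 9.22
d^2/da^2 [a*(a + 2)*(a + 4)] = 6*a + 12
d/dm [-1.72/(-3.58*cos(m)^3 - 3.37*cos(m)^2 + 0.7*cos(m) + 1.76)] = (18.4728*cos(m)^2 + 11.5928*cos(m) - 1.204)*sin(m)/(3.58*cos(m)^3 + 3.37*cos(m)^2 - 0.7*cos(m) - 1.76)^2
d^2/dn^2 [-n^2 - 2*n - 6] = -2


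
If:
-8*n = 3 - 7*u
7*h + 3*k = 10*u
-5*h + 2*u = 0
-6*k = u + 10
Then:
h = -20/77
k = -120/77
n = -83/88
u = -50/77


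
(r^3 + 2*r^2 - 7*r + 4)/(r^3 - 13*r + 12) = (r - 1)/(r - 3)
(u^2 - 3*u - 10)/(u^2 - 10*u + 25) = (u + 2)/(u - 5)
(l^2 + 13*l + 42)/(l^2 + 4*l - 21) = (l + 6)/(l - 3)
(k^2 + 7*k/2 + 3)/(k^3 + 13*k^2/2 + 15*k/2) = (k + 2)/(k*(k + 5))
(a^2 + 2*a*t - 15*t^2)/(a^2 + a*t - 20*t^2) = (-a + 3*t)/(-a + 4*t)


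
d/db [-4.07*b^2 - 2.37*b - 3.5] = -8.14*b - 2.37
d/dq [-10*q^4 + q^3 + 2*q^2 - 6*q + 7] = -40*q^3 + 3*q^2 + 4*q - 6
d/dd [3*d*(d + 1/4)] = 6*d + 3/4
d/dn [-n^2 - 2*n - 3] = -2*n - 2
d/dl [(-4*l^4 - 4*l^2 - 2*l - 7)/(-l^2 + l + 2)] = (8*l^5 - 12*l^4 - 32*l^3 - 6*l^2 - 30*l + 3)/(l^4 - 2*l^3 - 3*l^2 + 4*l + 4)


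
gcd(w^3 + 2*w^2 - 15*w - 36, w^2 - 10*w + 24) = w - 4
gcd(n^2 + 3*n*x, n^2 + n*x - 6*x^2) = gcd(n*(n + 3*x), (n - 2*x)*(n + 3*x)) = n + 3*x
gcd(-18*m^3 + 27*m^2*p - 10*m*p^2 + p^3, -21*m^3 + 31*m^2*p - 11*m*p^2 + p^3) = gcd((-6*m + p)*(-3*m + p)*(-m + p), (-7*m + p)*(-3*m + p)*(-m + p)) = 3*m^2 - 4*m*p + p^2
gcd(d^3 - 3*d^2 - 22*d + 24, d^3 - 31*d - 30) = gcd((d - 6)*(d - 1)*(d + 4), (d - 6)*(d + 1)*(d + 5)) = d - 6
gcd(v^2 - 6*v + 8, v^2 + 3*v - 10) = v - 2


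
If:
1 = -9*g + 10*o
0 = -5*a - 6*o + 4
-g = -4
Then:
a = -91/25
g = 4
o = 37/10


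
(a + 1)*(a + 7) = a^2 + 8*a + 7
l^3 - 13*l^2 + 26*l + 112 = (l - 8)*(l - 7)*(l + 2)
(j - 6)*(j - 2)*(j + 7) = j^3 - j^2 - 44*j + 84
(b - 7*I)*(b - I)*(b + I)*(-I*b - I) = -I*b^4 - 7*b^3 - I*b^3 - 7*b^2 - I*b^2 - 7*b - I*b - 7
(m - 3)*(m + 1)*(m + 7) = m^3 + 5*m^2 - 17*m - 21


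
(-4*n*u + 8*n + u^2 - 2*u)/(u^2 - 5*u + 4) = (-4*n*u + 8*n + u^2 - 2*u)/(u^2 - 5*u + 4)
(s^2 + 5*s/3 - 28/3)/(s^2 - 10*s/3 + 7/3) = (s + 4)/(s - 1)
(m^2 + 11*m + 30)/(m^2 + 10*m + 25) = (m + 6)/(m + 5)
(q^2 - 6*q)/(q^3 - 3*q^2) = (q - 6)/(q*(q - 3))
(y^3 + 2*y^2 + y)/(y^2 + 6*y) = (y^2 + 2*y + 1)/(y + 6)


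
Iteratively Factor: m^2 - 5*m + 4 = (m - 1)*(m - 4)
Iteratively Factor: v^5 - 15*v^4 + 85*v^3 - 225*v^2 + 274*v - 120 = (v - 4)*(v^4 - 11*v^3 + 41*v^2 - 61*v + 30) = (v - 4)*(v - 1)*(v^3 - 10*v^2 + 31*v - 30) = (v - 5)*(v - 4)*(v - 1)*(v^2 - 5*v + 6) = (v - 5)*(v - 4)*(v - 2)*(v - 1)*(v - 3)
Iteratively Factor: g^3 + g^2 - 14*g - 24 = (g + 2)*(g^2 - g - 12) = (g + 2)*(g + 3)*(g - 4)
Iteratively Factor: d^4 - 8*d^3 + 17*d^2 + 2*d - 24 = (d - 4)*(d^3 - 4*d^2 + d + 6) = (d - 4)*(d - 3)*(d^2 - d - 2) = (d - 4)*(d - 3)*(d - 2)*(d + 1)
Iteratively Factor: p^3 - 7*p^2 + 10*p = (p - 2)*(p^2 - 5*p) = p*(p - 2)*(p - 5)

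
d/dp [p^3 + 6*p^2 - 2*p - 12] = 3*p^2 + 12*p - 2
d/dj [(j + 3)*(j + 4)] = 2*j + 7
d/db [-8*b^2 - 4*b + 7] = -16*b - 4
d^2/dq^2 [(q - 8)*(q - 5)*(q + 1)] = 6*q - 24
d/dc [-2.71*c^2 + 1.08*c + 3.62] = 1.08 - 5.42*c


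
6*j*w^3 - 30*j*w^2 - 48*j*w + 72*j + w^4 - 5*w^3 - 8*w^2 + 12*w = (6*j + w)*(w - 6)*(w - 1)*(w + 2)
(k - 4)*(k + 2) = k^2 - 2*k - 8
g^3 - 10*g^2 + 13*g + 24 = (g - 8)*(g - 3)*(g + 1)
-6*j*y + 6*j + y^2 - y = (-6*j + y)*(y - 1)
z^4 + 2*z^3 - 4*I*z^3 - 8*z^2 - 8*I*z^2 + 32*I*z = z*(z - 2)*(z + 4)*(z - 4*I)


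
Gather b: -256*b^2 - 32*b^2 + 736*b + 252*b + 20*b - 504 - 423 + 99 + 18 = -288*b^2 + 1008*b - 810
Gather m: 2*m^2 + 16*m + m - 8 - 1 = 2*m^2 + 17*m - 9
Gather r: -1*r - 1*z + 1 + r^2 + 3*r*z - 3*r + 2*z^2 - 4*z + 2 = r^2 + r*(3*z - 4) + 2*z^2 - 5*z + 3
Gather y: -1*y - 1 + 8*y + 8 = 7*y + 7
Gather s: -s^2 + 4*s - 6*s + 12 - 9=-s^2 - 2*s + 3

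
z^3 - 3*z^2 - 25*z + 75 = (z - 5)*(z - 3)*(z + 5)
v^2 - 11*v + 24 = (v - 8)*(v - 3)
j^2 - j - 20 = (j - 5)*(j + 4)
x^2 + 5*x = x*(x + 5)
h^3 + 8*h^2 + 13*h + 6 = (h + 1)^2*(h + 6)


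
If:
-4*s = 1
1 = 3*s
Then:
No Solution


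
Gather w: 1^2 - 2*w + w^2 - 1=w^2 - 2*w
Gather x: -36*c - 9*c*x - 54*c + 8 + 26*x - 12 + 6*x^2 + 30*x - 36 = -90*c + 6*x^2 + x*(56 - 9*c) - 40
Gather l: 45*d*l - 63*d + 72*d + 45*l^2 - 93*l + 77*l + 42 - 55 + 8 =9*d + 45*l^2 + l*(45*d - 16) - 5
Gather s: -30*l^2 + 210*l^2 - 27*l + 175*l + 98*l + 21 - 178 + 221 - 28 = 180*l^2 + 246*l + 36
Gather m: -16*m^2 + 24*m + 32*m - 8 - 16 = -16*m^2 + 56*m - 24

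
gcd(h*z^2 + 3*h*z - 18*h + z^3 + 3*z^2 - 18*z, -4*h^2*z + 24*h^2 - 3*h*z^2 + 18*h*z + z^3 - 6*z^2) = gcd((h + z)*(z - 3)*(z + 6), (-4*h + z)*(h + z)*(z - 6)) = h + z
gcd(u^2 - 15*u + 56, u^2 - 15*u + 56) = u^2 - 15*u + 56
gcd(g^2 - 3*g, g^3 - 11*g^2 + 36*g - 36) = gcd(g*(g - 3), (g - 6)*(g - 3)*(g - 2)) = g - 3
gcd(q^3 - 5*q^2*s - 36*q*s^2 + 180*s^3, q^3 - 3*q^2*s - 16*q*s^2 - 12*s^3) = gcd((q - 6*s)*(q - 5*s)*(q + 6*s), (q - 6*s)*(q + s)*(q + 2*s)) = q - 6*s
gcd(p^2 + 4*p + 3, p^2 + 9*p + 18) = p + 3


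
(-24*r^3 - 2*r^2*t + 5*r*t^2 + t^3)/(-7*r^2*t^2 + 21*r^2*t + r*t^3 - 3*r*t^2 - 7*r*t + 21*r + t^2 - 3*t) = (24*r^3 + 2*r^2*t - 5*r*t^2 - t^3)/(7*r^2*t^2 - 21*r^2*t - r*t^3 + 3*r*t^2 + 7*r*t - 21*r - t^2 + 3*t)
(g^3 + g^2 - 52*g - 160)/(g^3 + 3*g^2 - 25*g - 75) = (g^2 - 4*g - 32)/(g^2 - 2*g - 15)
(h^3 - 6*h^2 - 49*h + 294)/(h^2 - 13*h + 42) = h + 7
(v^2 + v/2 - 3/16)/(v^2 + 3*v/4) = (v - 1/4)/v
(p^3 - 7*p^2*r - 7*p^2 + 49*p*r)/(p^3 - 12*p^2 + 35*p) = (p - 7*r)/(p - 5)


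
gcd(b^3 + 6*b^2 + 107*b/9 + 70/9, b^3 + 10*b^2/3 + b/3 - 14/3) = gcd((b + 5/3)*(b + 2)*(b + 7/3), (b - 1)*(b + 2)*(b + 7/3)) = b^2 + 13*b/3 + 14/3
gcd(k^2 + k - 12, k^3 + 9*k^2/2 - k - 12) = k + 4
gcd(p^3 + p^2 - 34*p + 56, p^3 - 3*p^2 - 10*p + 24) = p^2 - 6*p + 8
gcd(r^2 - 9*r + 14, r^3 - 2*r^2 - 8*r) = 1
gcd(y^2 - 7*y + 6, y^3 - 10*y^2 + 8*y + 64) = 1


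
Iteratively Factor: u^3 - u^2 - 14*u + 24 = (u - 2)*(u^2 + u - 12) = (u - 2)*(u + 4)*(u - 3)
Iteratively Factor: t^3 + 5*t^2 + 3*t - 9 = (t + 3)*(t^2 + 2*t - 3) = (t + 3)^2*(t - 1)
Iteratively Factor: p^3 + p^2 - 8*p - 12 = (p + 2)*(p^2 - p - 6) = (p + 2)^2*(p - 3)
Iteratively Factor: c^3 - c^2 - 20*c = (c)*(c^2 - c - 20) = c*(c - 5)*(c + 4)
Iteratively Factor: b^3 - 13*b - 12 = (b - 4)*(b^2 + 4*b + 3) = (b - 4)*(b + 3)*(b + 1)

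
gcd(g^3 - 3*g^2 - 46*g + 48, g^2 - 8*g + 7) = g - 1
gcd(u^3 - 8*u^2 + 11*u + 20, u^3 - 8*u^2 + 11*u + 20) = u^3 - 8*u^2 + 11*u + 20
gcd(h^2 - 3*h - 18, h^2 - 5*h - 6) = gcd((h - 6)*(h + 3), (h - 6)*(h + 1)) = h - 6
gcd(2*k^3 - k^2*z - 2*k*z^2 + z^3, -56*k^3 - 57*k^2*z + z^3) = k + z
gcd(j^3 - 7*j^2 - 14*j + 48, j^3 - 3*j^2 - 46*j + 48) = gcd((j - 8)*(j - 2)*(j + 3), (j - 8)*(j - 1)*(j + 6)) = j - 8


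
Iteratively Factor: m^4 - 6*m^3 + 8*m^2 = (m)*(m^3 - 6*m^2 + 8*m) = m*(m - 2)*(m^2 - 4*m) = m*(m - 4)*(m - 2)*(m)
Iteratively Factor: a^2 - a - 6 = (a - 3)*(a + 2)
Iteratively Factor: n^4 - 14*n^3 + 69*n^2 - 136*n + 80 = (n - 1)*(n^3 - 13*n^2 + 56*n - 80) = (n - 5)*(n - 1)*(n^2 - 8*n + 16) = (n - 5)*(n - 4)*(n - 1)*(n - 4)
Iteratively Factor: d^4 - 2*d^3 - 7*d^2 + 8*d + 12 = (d + 1)*(d^3 - 3*d^2 - 4*d + 12) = (d + 1)*(d + 2)*(d^2 - 5*d + 6) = (d - 3)*(d + 1)*(d + 2)*(d - 2)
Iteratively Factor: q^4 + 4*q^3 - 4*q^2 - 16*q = (q + 4)*(q^3 - 4*q) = q*(q + 4)*(q^2 - 4) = q*(q - 2)*(q + 4)*(q + 2)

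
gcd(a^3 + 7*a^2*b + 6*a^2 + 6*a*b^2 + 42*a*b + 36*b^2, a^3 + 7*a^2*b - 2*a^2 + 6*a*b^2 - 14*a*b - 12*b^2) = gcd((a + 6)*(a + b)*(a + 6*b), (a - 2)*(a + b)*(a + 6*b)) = a^2 + 7*a*b + 6*b^2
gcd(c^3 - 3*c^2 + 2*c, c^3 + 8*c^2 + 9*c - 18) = c - 1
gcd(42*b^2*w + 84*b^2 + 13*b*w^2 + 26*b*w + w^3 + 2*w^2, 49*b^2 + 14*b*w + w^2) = 7*b + w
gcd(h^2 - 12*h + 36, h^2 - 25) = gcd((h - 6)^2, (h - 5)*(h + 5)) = 1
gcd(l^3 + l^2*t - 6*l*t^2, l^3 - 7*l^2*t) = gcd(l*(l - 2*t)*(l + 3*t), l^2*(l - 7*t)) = l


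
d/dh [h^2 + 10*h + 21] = 2*h + 10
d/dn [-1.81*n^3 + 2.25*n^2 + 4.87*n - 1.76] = -5.43*n^2 + 4.5*n + 4.87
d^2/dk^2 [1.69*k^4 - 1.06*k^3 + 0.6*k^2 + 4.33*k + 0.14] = 20.28*k^2 - 6.36*k + 1.2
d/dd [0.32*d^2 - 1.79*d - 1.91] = 0.64*d - 1.79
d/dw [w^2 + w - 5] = 2*w + 1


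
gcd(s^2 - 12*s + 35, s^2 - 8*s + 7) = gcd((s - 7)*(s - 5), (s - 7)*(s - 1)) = s - 7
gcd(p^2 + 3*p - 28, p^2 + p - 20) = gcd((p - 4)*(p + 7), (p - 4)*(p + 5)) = p - 4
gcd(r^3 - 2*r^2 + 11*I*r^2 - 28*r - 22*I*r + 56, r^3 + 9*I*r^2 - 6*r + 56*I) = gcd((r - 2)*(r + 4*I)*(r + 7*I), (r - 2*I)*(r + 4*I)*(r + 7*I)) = r^2 + 11*I*r - 28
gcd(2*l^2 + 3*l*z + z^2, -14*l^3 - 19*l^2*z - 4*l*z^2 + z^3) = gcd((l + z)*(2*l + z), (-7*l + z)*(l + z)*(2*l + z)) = 2*l^2 + 3*l*z + z^2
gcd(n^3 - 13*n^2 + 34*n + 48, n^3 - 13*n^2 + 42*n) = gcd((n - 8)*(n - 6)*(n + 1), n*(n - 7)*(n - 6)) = n - 6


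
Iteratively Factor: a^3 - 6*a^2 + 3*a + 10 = (a - 2)*(a^2 - 4*a - 5) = (a - 5)*(a - 2)*(a + 1)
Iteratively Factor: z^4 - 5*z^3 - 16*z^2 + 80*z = (z)*(z^3 - 5*z^2 - 16*z + 80) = z*(z - 4)*(z^2 - z - 20) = z*(z - 4)*(z + 4)*(z - 5)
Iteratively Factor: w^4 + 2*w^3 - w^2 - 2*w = (w)*(w^3 + 2*w^2 - w - 2) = w*(w + 1)*(w^2 + w - 2) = w*(w - 1)*(w + 1)*(w + 2)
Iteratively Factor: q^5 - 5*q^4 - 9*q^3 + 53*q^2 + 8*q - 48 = (q - 1)*(q^4 - 4*q^3 - 13*q^2 + 40*q + 48) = (q - 1)*(q + 1)*(q^3 - 5*q^2 - 8*q + 48) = (q - 1)*(q + 1)*(q + 3)*(q^2 - 8*q + 16) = (q - 4)*(q - 1)*(q + 1)*(q + 3)*(q - 4)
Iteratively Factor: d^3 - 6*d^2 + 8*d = (d - 4)*(d^2 - 2*d) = d*(d - 4)*(d - 2)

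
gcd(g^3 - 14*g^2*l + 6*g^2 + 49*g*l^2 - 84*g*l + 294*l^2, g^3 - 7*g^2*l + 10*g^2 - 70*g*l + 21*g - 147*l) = g - 7*l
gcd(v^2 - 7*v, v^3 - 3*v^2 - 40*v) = v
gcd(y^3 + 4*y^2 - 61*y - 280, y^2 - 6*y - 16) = y - 8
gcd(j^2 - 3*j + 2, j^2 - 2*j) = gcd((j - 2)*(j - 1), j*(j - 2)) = j - 2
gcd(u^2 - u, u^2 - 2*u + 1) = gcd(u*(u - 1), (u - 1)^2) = u - 1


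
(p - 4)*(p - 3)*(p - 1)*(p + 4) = p^4 - 4*p^3 - 13*p^2 + 64*p - 48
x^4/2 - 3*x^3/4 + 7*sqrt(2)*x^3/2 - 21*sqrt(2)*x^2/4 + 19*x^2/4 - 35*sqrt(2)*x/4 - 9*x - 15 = (x/2 + sqrt(2)/2)*(x - 5/2)*(x + 1)*(x + 6*sqrt(2))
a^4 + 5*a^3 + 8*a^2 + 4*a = a*(a + 1)*(a + 2)^2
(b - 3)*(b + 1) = b^2 - 2*b - 3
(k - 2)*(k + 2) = k^2 - 4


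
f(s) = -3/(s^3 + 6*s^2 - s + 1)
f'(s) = -3*(-3*s^2 - 12*s + 1)/(s^3 + 6*s^2 - s + 1)^2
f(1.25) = -0.27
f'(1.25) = 0.46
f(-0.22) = -2.00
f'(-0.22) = -4.66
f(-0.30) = -1.65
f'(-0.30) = -3.95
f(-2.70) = -0.11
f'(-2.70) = -0.04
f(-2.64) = -0.11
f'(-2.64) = -0.05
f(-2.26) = -0.13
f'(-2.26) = -0.08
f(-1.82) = -0.18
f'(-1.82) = -0.14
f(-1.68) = -0.20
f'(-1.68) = -0.17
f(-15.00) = 0.00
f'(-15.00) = 0.00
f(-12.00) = 0.00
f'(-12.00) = 0.00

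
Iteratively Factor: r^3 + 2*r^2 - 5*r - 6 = (r + 1)*(r^2 + r - 6) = (r + 1)*(r + 3)*(r - 2)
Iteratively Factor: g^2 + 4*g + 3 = (g + 3)*(g + 1)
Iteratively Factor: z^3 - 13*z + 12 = (z + 4)*(z^2 - 4*z + 3) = (z - 3)*(z + 4)*(z - 1)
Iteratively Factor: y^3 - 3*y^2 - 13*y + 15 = (y + 3)*(y^2 - 6*y + 5) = (y - 5)*(y + 3)*(y - 1)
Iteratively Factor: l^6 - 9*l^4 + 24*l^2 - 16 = (l + 2)*(l^5 - 2*l^4 - 5*l^3 + 10*l^2 + 4*l - 8) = (l + 1)*(l + 2)*(l^4 - 3*l^3 - 2*l^2 + 12*l - 8) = (l - 2)*(l + 1)*(l + 2)*(l^3 - l^2 - 4*l + 4) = (l - 2)*(l - 1)*(l + 1)*(l + 2)*(l^2 - 4) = (l - 2)*(l - 1)*(l + 1)*(l + 2)^2*(l - 2)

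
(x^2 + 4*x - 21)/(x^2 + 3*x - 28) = (x - 3)/(x - 4)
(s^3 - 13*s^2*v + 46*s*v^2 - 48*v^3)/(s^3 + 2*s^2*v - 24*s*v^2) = (s^3 - 13*s^2*v + 46*s*v^2 - 48*v^3)/(s*(s^2 + 2*s*v - 24*v^2))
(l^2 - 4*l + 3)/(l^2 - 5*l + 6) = (l - 1)/(l - 2)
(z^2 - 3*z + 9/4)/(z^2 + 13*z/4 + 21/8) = 2*(4*z^2 - 12*z + 9)/(8*z^2 + 26*z + 21)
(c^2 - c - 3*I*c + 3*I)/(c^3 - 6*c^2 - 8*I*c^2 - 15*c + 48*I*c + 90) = (c - 1)/(c^2 - c*(6 + 5*I) + 30*I)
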